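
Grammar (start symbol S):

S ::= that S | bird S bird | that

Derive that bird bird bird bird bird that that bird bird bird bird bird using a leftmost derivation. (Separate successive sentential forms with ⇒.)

S ⇒ that S   [S ::= that S]
that S ⇒ that bird S bird   [S ::= bird S bird]
that bird S bird ⇒ that bird bird S bird bird   [S ::= bird S bird]
that bird bird S bird bird ⇒ that bird bird bird S bird bird bird   [S ::= bird S bird]
that bird bird bird S bird bird bird ⇒ that bird bird bird bird S bird bird bird bird   [S ::= bird S bird]
that bird bird bird bird S bird bird bird bird ⇒ that bird bird bird bird bird S bird bird bird bird bird   [S ::= bird S bird]
that bird bird bird bird bird S bird bird bird bird bird ⇒ that bird bird bird bird bird that S bird bird bird bird bird   [S ::= that S]
that bird bird bird bird bird that S bird bird bird bird bird ⇒ that bird bird bird bird bird that that bird bird bird bird bird   [S ::= that]

S ⇒ that S ⇒ that bird S bird ⇒ that bird bird S bird bird ⇒ that bird bird bird S bird bird bird ⇒ that bird bird bird bird S bird bird bird bird ⇒ that bird bird bird bird bird S bird bird bird bird bird ⇒ that bird bird bird bird bird that S bird bird bird bird bird ⇒ that bird bird bird bird bird that that bird bird bird bird bird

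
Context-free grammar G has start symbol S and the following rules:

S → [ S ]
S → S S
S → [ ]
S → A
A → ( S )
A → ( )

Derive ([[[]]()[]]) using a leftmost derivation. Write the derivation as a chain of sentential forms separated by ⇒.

S ⇒ A ⇒ (S) ⇒ ([S]) ⇒ ([SS]) ⇒ ([SSS]) ⇒ ([[S]SS]) ⇒ ([[[]]SS]) ⇒ ([[[]]AS]) ⇒ ([[[]]()S]) ⇒ ([[[]]()[]])

S ⇒ A   [S → A]
A ⇒ (S)   [A → ( S )]
(S) ⇒ ([S])   [S → [ S ]]
([S]) ⇒ ([SS])   [S → S S]
([SS]) ⇒ ([SSS])   [S → S S]
([SSS]) ⇒ ([[S]SS])   [S → [ S ]]
([[S]SS]) ⇒ ([[[]]SS])   [S → [ ]]
([[[]]SS]) ⇒ ([[[]]AS])   [S → A]
([[[]]AS]) ⇒ ([[[]]()S])   [A → ( )]
([[[]]()S]) ⇒ ([[[]]()[]])   [S → [ ]]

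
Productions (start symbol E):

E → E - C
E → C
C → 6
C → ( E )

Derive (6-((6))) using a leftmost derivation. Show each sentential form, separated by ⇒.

E ⇒ C ⇒ (E) ⇒ (E-C) ⇒ (C-C) ⇒ (6-C) ⇒ (6-(E)) ⇒ (6-(C)) ⇒ (6-((E))) ⇒ (6-((C))) ⇒ (6-((6)))

E ⇒ C   [E → C]
C ⇒ (E)   [C → ( E )]
(E) ⇒ (E-C)   [E → E - C]
(E-C) ⇒ (C-C)   [E → C]
(C-C) ⇒ (6-C)   [C → 6]
(6-C) ⇒ (6-(E))   [C → ( E )]
(6-(E)) ⇒ (6-(C))   [E → C]
(6-(C)) ⇒ (6-((E)))   [C → ( E )]
(6-((E))) ⇒ (6-((C)))   [E → C]
(6-((C))) ⇒ (6-((6)))   [C → 6]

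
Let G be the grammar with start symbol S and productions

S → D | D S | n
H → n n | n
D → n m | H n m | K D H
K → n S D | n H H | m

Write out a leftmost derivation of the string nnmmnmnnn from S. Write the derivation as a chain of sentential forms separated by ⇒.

S ⇒ DS   [S → D S]
DS ⇒ HnmS   [D → H n m]
HnmS ⇒ nnmS   [H → n]
nnmS ⇒ nnmDS   [S → D S]
nnmDS ⇒ nnmKDHS   [D → K D H]
nnmKDHS ⇒ nnmmDHS   [K → m]
nnmmDHS ⇒ nnmmnmHS   [D → n m]
nnmmnmHS ⇒ nnmmnmnnS   [H → n n]
nnmmnmnnS ⇒ nnmmnmnnn   [S → n]

S⇒DS⇒HnmS⇒nnmS⇒nnmDS⇒nnmKDHS⇒nnmmDHS⇒nnmmnmHS⇒nnmmnmnnS⇒nnmmnmnnn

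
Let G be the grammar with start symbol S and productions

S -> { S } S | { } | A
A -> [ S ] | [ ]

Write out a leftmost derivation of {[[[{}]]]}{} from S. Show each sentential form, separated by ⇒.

S ⇒ {S}S   [S -> { S } S]
{S}S ⇒ {A}S   [S -> A]
{A}S ⇒ {[S]}S   [A -> [ S ]]
{[S]}S ⇒ {[A]}S   [S -> A]
{[A]}S ⇒ {[[S]]}S   [A -> [ S ]]
{[[S]]}S ⇒ {[[A]]}S   [S -> A]
{[[A]]}S ⇒ {[[[S]]]}S   [A -> [ S ]]
{[[[S]]]}S ⇒ {[[[{}]]]}S   [S -> { }]
{[[[{}]]]}S ⇒ {[[[{}]]]}{}   [S -> { }]

S⇒{S}S⇒{A}S⇒{[S]}S⇒{[A]}S⇒{[[S]]}S⇒{[[A]]}S⇒{[[[S]]]}S⇒{[[[{}]]]}S⇒{[[[{}]]]}{}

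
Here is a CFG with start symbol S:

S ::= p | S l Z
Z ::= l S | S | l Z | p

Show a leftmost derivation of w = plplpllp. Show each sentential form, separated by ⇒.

S⇒SlZ⇒SlZlZ⇒plZlZ⇒plSlZ⇒plSlZlZ⇒plplZlZ⇒plplplZ⇒plplpllS⇒plplpllp

S ⇒ SlZ   [S ::= S l Z]
SlZ ⇒ SlZlZ   [S ::= S l Z]
SlZlZ ⇒ plZlZ   [S ::= p]
plZlZ ⇒ plSlZ   [Z ::= S]
plSlZ ⇒ plSlZlZ   [S ::= S l Z]
plSlZlZ ⇒ plplZlZ   [S ::= p]
plplZlZ ⇒ plplplZ   [Z ::= p]
plplplZ ⇒ plplpllS   [Z ::= l S]
plplpllS ⇒ plplpllp   [S ::= p]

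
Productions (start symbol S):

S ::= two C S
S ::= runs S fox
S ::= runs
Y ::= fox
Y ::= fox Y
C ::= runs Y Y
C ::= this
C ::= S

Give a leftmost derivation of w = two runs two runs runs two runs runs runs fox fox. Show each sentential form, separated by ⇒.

S ⇒ two C S ⇒ two S S ⇒ two runs S ⇒ two runs two C S ⇒ two runs two S S ⇒ two runs two runs S ⇒ two runs two runs runs S fox ⇒ two runs two runs runs two C S fox ⇒ two runs two runs runs two S S fox ⇒ two runs two runs runs two runs S fox ⇒ two runs two runs runs two runs runs S fox fox ⇒ two runs two runs runs two runs runs runs fox fox

S ⇒ two C S   [S ::= two C S]
two C S ⇒ two S S   [C ::= S]
two S S ⇒ two runs S   [S ::= runs]
two runs S ⇒ two runs two C S   [S ::= two C S]
two runs two C S ⇒ two runs two S S   [C ::= S]
two runs two S S ⇒ two runs two runs S   [S ::= runs]
two runs two runs S ⇒ two runs two runs runs S fox   [S ::= runs S fox]
two runs two runs runs S fox ⇒ two runs two runs runs two C S fox   [S ::= two C S]
two runs two runs runs two C S fox ⇒ two runs two runs runs two S S fox   [C ::= S]
two runs two runs runs two S S fox ⇒ two runs two runs runs two runs S fox   [S ::= runs]
two runs two runs runs two runs S fox ⇒ two runs two runs runs two runs runs S fox fox   [S ::= runs S fox]
two runs two runs runs two runs runs S fox fox ⇒ two runs two runs runs two runs runs runs fox fox   [S ::= runs]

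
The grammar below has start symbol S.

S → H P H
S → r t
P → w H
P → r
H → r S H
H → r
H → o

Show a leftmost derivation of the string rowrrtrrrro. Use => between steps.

S=>HPH=>rSHPH=>rHPHHPH=>roPHHPH=>rowHHHPH=>rowrSHHHPH=>rowrrtHHHPH=>rowrrtrHHPH=>rowrrtrrHPH=>rowrrtrrrPH=>rowrrtrrrrH=>rowrrtrrrro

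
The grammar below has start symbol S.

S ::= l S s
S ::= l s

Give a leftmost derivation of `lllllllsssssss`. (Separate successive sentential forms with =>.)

S=>lSs=>llSss=>lllSsss=>llllSssss=>lllllSsssss=>llllllSssssss=>lllllllsssssss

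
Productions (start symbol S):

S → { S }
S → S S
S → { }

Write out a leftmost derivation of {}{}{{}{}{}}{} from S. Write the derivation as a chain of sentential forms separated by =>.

S => SS => SSS => SSSS => {}SSS => {}{}SS => {}{}{S}S => {}{}{SS}S => {}{}{{}S}S => {}{}{{}SS}S => {}{}{{}{}S}S => {}{}{{}{}{}}S => {}{}{{}{}{}}{}

S => SS   [S → S S]
SS => SSS   [S → S S]
SSS => SSSS   [S → S S]
SSSS => {}SSS   [S → { }]
{}SSS => {}{}SS   [S → { }]
{}{}SS => {}{}{S}S   [S → { S }]
{}{}{S}S => {}{}{SS}S   [S → S S]
{}{}{SS}S => {}{}{{}S}S   [S → { }]
{}{}{{}S}S => {}{}{{}SS}S   [S → S S]
{}{}{{}SS}S => {}{}{{}{}S}S   [S → { }]
{}{}{{}{}S}S => {}{}{{}{}{}}S   [S → { }]
{}{}{{}{}{}}S => {}{}{{}{}{}}{}   [S → { }]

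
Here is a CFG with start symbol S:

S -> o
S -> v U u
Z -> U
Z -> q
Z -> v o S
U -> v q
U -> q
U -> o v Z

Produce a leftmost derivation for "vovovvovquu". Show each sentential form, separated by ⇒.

S ⇒ vUu ⇒ vovZu ⇒ vovUu ⇒ vovovZu ⇒ vovovvoSu ⇒ vovovvovUuu ⇒ vovovvovquu

S ⇒ vUu   [S -> v U u]
vUu ⇒ vovZu   [U -> o v Z]
vovZu ⇒ vovUu   [Z -> U]
vovUu ⇒ vovovZu   [U -> o v Z]
vovovZu ⇒ vovovvoSu   [Z -> v o S]
vovovvoSu ⇒ vovovvovUuu   [S -> v U u]
vovovvovUuu ⇒ vovovvovquu   [U -> q]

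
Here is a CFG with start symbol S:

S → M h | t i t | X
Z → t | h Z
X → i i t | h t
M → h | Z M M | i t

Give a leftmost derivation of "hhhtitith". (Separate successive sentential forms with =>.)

S=>Mh=>ZMMh=>hZMMh=>hhZMMh=>hhhZMMh=>hhhtMMh=>hhhtitMh=>hhhtitith

S => Mh   [S → M h]
Mh => ZMMh   [M → Z M M]
ZMMh => hZMMh   [Z → h Z]
hZMMh => hhZMMh   [Z → h Z]
hhZMMh => hhhZMMh   [Z → h Z]
hhhZMMh => hhhtMMh   [Z → t]
hhhtMMh => hhhtitMh   [M → i t]
hhhtitMh => hhhtitith   [M → i t]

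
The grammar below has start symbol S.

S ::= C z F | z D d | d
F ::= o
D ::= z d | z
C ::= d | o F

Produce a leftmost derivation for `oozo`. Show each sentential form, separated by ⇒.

S ⇒ CzF ⇒ oFzF ⇒ oozF ⇒ oozo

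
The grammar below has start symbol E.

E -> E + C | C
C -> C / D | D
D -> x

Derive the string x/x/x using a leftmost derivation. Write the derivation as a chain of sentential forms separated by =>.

E => C => C/D => C/D/D => D/D/D => x/D/D => x/x/D => x/x/x

E => C   [E -> C]
C => C/D   [C -> C / D]
C/D => C/D/D   [C -> C / D]
C/D/D => D/D/D   [C -> D]
D/D/D => x/D/D   [D -> x]
x/D/D => x/x/D   [D -> x]
x/x/D => x/x/x   [D -> x]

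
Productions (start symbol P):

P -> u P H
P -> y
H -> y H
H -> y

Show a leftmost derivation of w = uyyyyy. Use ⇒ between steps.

P ⇒ uPH ⇒ uyH ⇒ uyyH ⇒ uyyyH ⇒ uyyyyH ⇒ uyyyyy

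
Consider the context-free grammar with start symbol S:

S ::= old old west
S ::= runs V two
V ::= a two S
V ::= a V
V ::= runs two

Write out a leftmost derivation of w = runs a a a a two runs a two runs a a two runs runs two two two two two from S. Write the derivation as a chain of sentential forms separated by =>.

S => runs V two => runs a V two => runs a a V two => runs a a a V two => runs a a a a two S two => runs a a a a two runs V two two => runs a a a a two runs a two S two two => runs a a a a two runs a two runs V two two two => runs a a a a two runs a two runs a V two two two => runs a a a a two runs a two runs a a two S two two two => runs a a a a two runs a two runs a a two runs V two two two two => runs a a a a two runs a two runs a a two runs runs two two two two two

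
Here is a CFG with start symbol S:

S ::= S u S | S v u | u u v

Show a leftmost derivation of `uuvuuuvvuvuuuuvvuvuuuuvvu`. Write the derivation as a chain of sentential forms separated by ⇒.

S ⇒ Svu   [S ::= S v u]
Svu ⇒ SuSvu   [S ::= S u S]
SuSvu ⇒ SvuuSvu   [S ::= S v u]
SvuuSvu ⇒ SvuvuuSvu   [S ::= S v u]
SvuvuuSvu ⇒ SuSvuvuuSvu   [S ::= S u S]
SuSvuvuuSvu ⇒ SvuuSvuvuuSvu   [S ::= S v u]
SvuuSvuvuuSvu ⇒ SvuvuuSvuvuuSvu   [S ::= S v u]
SvuvuuSvuvuuSvu ⇒ SuSvuvuuSvuvuuSvu   [S ::= S u S]
SuSvuvuuSvuvuuSvu ⇒ uuvuSvuvuuSvuvuuSvu   [S ::= u u v]
uuvuSvuvuuSvuvuuSvu ⇒ uuvuuuvvuvuuSvuvuuSvu   [S ::= u u v]
uuvuuuvvuvuuSvuvuuSvu ⇒ uuvuuuvvuvuuuuvvuvuuSvu   [S ::= u u v]
uuvuuuvvuvuuuuvvuvuuSvu ⇒ uuvuuuvvuvuuuuvvuvuuuuvvu   [S ::= u u v]

S ⇒ Svu ⇒ SuSvu ⇒ SvuuSvu ⇒ SvuvuuSvu ⇒ SuSvuvuuSvu ⇒ SvuuSvuvuuSvu ⇒ SvuvuuSvuvuuSvu ⇒ SuSvuvuuSvuvuuSvu ⇒ uuvuSvuvuuSvuvuuSvu ⇒ uuvuuuvvuvuuSvuvuuSvu ⇒ uuvuuuvvuvuuuuvvuvuuSvu ⇒ uuvuuuvvuvuuuuvvuvuuuuvvu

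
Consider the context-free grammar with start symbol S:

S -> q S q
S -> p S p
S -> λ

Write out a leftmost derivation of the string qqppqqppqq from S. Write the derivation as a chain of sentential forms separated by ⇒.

S ⇒ qSq   [S -> q S q]
qSq ⇒ qqSqq   [S -> q S q]
qqSqq ⇒ qqpSpqq   [S -> p S p]
qqpSpqq ⇒ qqppSppqq   [S -> p S p]
qqppSppqq ⇒ qqppqSqppqq   [S -> q S q]
qqppqSqppqq ⇒ qqppqqppqq   [S -> λ]

S⇒qSq⇒qqSqq⇒qqpSpqq⇒qqppSppqq⇒qqppqSqppqq⇒qqppqqppqq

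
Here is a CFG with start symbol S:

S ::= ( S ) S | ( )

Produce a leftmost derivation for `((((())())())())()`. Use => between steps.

S => (S)S => ((S)S)S => (((S)S)S)S => ((((S)S)S)S)S => ((((())S)S)S)S => ((((())())S)S)S => ((((())())())S)S => ((((())())())())S => ((((())())())())()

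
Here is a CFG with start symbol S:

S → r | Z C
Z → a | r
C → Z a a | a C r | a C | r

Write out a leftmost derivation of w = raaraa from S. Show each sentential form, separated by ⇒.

S⇒ZC⇒rC⇒raC⇒raaC⇒raaZaa⇒raaraa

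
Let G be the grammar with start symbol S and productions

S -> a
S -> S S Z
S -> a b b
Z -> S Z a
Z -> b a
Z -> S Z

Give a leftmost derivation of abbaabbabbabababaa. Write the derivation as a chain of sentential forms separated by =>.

S => SSZ => abbSZ => abbaZ => abbaSZa => abbaSSZZa => abbaabbSZZa => abbaabbSSZZZa => abbaabbabbSZZZa => abbaabbabbaZZZa => abbaabbabbabaZZa => abbaabbabbababaZa => abbaabbabbabababaa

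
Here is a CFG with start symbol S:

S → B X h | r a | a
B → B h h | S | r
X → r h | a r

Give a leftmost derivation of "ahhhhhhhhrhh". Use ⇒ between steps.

S⇒BXh⇒BhhXh⇒BhhhhXh⇒BhhhhhhXh⇒BhhhhhhhhXh⇒ShhhhhhhhXh⇒ahhhhhhhhXh⇒ahhhhhhhhrhh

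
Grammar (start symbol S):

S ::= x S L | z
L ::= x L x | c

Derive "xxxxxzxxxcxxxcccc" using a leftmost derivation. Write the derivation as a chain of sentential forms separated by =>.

S=>xSL=>xxSLL=>xxxSLLL=>xxxxSLLLL=>xxxxxSLLLLL=>xxxxxzLLLLL=>xxxxxzxLxLLLL=>xxxxxzxxLxxLLLL=>xxxxxzxxxLxxxLLLL=>xxxxxzxxxcxxxLLLL=>xxxxxzxxxcxxxcLLL=>xxxxxzxxxcxxxccLL=>xxxxxzxxxcxxxcccL=>xxxxxzxxxcxxxcccc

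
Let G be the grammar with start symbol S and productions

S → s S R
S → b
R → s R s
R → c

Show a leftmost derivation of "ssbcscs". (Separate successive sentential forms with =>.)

S=>sSR=>ssSRR=>ssbRR=>ssbcR=>ssbcsRs=>ssbcscs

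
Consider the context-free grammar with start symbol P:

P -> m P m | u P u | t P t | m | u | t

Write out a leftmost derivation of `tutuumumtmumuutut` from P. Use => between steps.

P => tPt => tuPut => tutPtut => tutuPutut => tutuuPuutut => tutuumPmuutut => tutuumuPumuutut => tutuumumPmumuutut => tutuumumtmumuutut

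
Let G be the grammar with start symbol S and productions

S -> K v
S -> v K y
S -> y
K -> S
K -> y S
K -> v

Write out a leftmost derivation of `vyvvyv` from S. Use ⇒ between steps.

S ⇒ Kv ⇒ Sv ⇒ vKyv ⇒ vySyv ⇒ vyKvyv ⇒ vyvvyv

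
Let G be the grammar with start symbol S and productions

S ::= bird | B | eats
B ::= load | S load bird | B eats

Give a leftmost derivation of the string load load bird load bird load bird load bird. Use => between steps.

S => B   [S ::= B]
B => S load bird   [B ::= S load bird]
S load bird => B load bird   [S ::= B]
B load bird => S load bird load bird   [B ::= S load bird]
S load bird load bird => B load bird load bird   [S ::= B]
B load bird load bird => S load bird load bird load bird   [B ::= S load bird]
S load bird load bird load bird => B load bird load bird load bird   [S ::= B]
B load bird load bird load bird => S load bird load bird load bird load bird   [B ::= S load bird]
S load bird load bird load bird load bird => B load bird load bird load bird load bird   [S ::= B]
B load bird load bird load bird load bird => load load bird load bird load bird load bird   [B ::= load]

S => B => S load bird => B load bird => S load bird load bird => B load bird load bird => S load bird load bird load bird => B load bird load bird load bird => S load bird load bird load bird load bird => B load bird load bird load bird load bird => load load bird load bird load bird load bird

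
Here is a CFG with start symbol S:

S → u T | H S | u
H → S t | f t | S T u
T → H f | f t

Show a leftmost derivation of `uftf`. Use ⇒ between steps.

S ⇒ uT   [S → u T]
uT ⇒ uHf   [T → H f]
uHf ⇒ uftf   [H → f t]

S⇒uT⇒uHf⇒uftf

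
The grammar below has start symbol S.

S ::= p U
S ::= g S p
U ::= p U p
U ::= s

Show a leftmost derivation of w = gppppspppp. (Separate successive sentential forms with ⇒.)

S ⇒ gSp   [S ::= g S p]
gSp ⇒ gpUp   [S ::= p U]
gpUp ⇒ gppUpp   [U ::= p U p]
gppUpp ⇒ gpppUppp   [U ::= p U p]
gpppUppp ⇒ gppppUpppp   [U ::= p U p]
gppppUpppp ⇒ gppppspppp   [U ::= s]

S ⇒ gSp ⇒ gpUp ⇒ gppUpp ⇒ gpppUppp ⇒ gppppUpppp ⇒ gppppspppp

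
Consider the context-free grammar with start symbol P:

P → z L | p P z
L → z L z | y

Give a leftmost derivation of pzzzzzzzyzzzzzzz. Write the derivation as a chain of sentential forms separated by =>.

P => pPz   [P → p P z]
pPz => pzLz   [P → z L]
pzLz => pzzLzz   [L → z L z]
pzzLzz => pzzzLzzz   [L → z L z]
pzzzLzzz => pzzzzLzzzz   [L → z L z]
pzzzzLzzzz => pzzzzzLzzzzz   [L → z L z]
pzzzzzLzzzzz => pzzzzzzLzzzzzz   [L → z L z]
pzzzzzzLzzzzzz => pzzzzzzzLzzzzzzz   [L → z L z]
pzzzzzzzLzzzzzzz => pzzzzzzzyzzzzzzz   [L → y]

P=>pPz=>pzLz=>pzzLzz=>pzzzLzzz=>pzzzzLzzzz=>pzzzzzLzzzzz=>pzzzzzzLzzzzzz=>pzzzzzzzLzzzzzzz=>pzzzzzzzyzzzzzzz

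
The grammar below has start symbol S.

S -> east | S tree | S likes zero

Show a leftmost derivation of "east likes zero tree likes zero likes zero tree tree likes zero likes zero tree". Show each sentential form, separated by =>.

S => S tree   [S -> S tree]
S tree => S likes zero tree   [S -> S likes zero]
S likes zero tree => S likes zero likes zero tree   [S -> S likes zero]
S likes zero likes zero tree => S tree likes zero likes zero tree   [S -> S tree]
S tree likes zero likes zero tree => S tree tree likes zero likes zero tree   [S -> S tree]
S tree tree likes zero likes zero tree => S likes zero tree tree likes zero likes zero tree   [S -> S likes zero]
S likes zero tree tree likes zero likes zero tree => S likes zero likes zero tree tree likes zero likes zero tree   [S -> S likes zero]
S likes zero likes zero tree tree likes zero likes zero tree => S tree likes zero likes zero tree tree likes zero likes zero tree   [S -> S tree]
S tree likes zero likes zero tree tree likes zero likes zero tree => S likes zero tree likes zero likes zero tree tree likes zero likes zero tree   [S -> S likes zero]
S likes zero tree likes zero likes zero tree tree likes zero likes zero tree => east likes zero tree likes zero likes zero tree tree likes zero likes zero tree   [S -> east]

S => S tree => S likes zero tree => S likes zero likes zero tree => S tree likes zero likes zero tree => S tree tree likes zero likes zero tree => S likes zero tree tree likes zero likes zero tree => S likes zero likes zero tree tree likes zero likes zero tree => S tree likes zero likes zero tree tree likes zero likes zero tree => S likes zero tree likes zero likes zero tree tree likes zero likes zero tree => east likes zero tree likes zero likes zero tree tree likes zero likes zero tree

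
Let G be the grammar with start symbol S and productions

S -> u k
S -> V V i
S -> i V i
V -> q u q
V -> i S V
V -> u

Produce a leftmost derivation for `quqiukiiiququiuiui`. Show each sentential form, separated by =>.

S => VVi   [S -> V V i]
VVi => quqVi   [V -> q u q]
quqVi => quqiSVi   [V -> i S V]
quqiSVi => quqiukVi   [S -> u k]
quqiukVi => quqiukiSVi   [V -> i S V]
quqiukiSVi => quqiukiiViVi   [S -> i V i]
quqiukiiViVi => quqiukiiiSViVi   [V -> i S V]
quqiukiiiSViVi => quqiukiiiVViViVi   [S -> V V i]
quqiukiiiVViViVi => quqiukiiiquqViViVi   [V -> q u q]
quqiukiiiquqViViVi => quqiukiiiququiViVi   [V -> u]
quqiukiiiququiViVi => quqiukiiiququiuiVi   [V -> u]
quqiukiiiququiuiVi => quqiukiiiququiuiui   [V -> u]

S=>VVi=>quqVi=>quqiSVi=>quqiukVi=>quqiukiSVi=>quqiukiiViVi=>quqiukiiiSViVi=>quqiukiiiVViViVi=>quqiukiiiquqViViVi=>quqiukiiiququiViVi=>quqiukiiiququiuiVi=>quqiukiiiququiuiui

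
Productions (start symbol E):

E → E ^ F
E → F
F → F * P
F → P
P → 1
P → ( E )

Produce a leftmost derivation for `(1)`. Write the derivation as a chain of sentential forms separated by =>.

E => F => P => (E) => (F) => (P) => (1)

E => F   [E → F]
F => P   [F → P]
P => (E)   [P → ( E )]
(E) => (F)   [E → F]
(F) => (P)   [F → P]
(P) => (1)   [P → 1]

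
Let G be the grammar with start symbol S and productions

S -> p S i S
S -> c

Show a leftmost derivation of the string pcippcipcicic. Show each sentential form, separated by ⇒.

S ⇒ pSiS   [S -> p S i S]
pSiS ⇒ pciS   [S -> c]
pciS ⇒ pcipSiS   [S -> p S i S]
pcipSiS ⇒ pcippSiSiS   [S -> p S i S]
pcippSiSiS ⇒ pcippciSiS   [S -> c]
pcippciSiS ⇒ pcippcipSiSiS   [S -> p S i S]
pcippcipSiSiS ⇒ pcippcipciSiS   [S -> c]
pcippcipciSiS ⇒ pcippcipciciS   [S -> c]
pcippcipciciS ⇒ pcippcipcicic   [S -> c]

S ⇒ pSiS ⇒ pciS ⇒ pcipSiS ⇒ pcippSiSiS ⇒ pcippciSiS ⇒ pcippcipSiSiS ⇒ pcippcipciSiS ⇒ pcippcipciciS ⇒ pcippcipcicic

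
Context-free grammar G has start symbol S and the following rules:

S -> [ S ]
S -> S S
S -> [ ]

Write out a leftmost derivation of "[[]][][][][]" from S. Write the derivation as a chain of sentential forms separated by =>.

S => SS   [S -> S S]
SS => SSS   [S -> S S]
SSS => SSSS   [S -> S S]
SSSS => SSSSS   [S -> S S]
SSSSS => [S]SSSS   [S -> [ S ]]
[S]SSSS => [[]]SSSS   [S -> [ ]]
[[]]SSSS => [[]][]SSS   [S -> [ ]]
[[]][]SSS => [[]][][]SS   [S -> [ ]]
[[]][][]SS => [[]][][][]S   [S -> [ ]]
[[]][][][]S => [[]][][][][]   [S -> [ ]]

S => SS => SSS => SSSS => SSSSS => [S]SSSS => [[]]SSSS => [[]][]SSS => [[]][][]SS => [[]][][][]S => [[]][][][][]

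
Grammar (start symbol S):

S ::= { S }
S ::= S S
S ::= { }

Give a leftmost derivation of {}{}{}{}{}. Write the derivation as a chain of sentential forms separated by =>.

S => SS => SSS => SSSS => SSSSS => {}SSSS => {}{}SSS => {}{}{}SS => {}{}{}{}S => {}{}{}{}{}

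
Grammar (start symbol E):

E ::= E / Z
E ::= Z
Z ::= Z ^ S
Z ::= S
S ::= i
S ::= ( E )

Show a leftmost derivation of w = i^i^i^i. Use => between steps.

E => Z => Z^S => Z^S^S => Z^S^S^S => S^S^S^S => i^S^S^S => i^i^S^S => i^i^i^S => i^i^i^i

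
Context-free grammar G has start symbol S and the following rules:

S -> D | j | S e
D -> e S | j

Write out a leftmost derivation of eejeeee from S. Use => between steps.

S => D => eS => eSe => eSee => eSeee => eSeeee => eDeeee => eeSeeee => eejeeee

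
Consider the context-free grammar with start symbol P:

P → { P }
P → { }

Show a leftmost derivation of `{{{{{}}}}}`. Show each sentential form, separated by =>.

P => {P} => {{P}} => {{{P}}} => {{{{P}}}} => {{{{{}}}}}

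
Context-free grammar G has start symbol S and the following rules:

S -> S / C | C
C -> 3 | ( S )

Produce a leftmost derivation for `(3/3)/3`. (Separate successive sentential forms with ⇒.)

S ⇒ S/C ⇒ C/C ⇒ (S)/C ⇒ (S/C)/C ⇒ (C/C)/C ⇒ (3/C)/C ⇒ (3/3)/C ⇒ (3/3)/3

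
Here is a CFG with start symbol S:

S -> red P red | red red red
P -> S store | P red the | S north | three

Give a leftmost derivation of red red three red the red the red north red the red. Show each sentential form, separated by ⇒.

S ⇒ red P red   [S -> red P red]
red P red ⇒ red P red the red   [P -> P red the]
red P red the red ⇒ red S north red the red   [P -> S north]
red S north red the red ⇒ red red P red north red the red   [S -> red P red]
red red P red north red the red ⇒ red red P red the red north red the red   [P -> P red the]
red red P red the red north red the red ⇒ red red P red the red the red north red the red   [P -> P red the]
red red P red the red the red north red the red ⇒ red red three red the red the red north red the red   [P -> three]

S ⇒ red P red ⇒ red P red the red ⇒ red S north red the red ⇒ red red P red north red the red ⇒ red red P red the red north red the red ⇒ red red P red the red the red north red the red ⇒ red red three red the red the red north red the red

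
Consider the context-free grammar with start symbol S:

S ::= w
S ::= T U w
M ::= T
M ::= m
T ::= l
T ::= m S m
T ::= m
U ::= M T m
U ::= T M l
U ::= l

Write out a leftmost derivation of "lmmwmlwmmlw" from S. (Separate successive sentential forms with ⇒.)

S⇒TUw⇒lUw⇒lTMlw⇒lmSmMlw⇒lmTUwmMlw⇒lmmSmUwmMlw⇒lmmwmUwmMlw⇒lmmwmlwmMlw⇒lmmwmlwmmlw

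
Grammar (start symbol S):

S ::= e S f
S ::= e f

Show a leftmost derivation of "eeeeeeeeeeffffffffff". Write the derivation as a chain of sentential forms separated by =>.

S => eSf => eeSff => eeeSfff => eeeeSffff => eeeeeSfffff => eeeeeeSffffff => eeeeeeeSfffffff => eeeeeeeeSffffffff => eeeeeeeeeSfffffffff => eeeeeeeeeeffffffffff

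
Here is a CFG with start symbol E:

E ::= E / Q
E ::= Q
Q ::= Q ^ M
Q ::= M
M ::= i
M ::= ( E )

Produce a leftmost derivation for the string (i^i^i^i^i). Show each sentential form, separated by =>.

E => Q   [E ::= Q]
Q => M   [Q ::= M]
M => (E)   [M ::= ( E )]
(E) => (Q)   [E ::= Q]
(Q) => (Q^M)   [Q ::= Q ^ M]
(Q^M) => (Q^M^M)   [Q ::= Q ^ M]
(Q^M^M) => (Q^M^M^M)   [Q ::= Q ^ M]
(Q^M^M^M) => (Q^M^M^M^M)   [Q ::= Q ^ M]
(Q^M^M^M^M) => (M^M^M^M^M)   [Q ::= M]
(M^M^M^M^M) => (i^M^M^M^M)   [M ::= i]
(i^M^M^M^M) => (i^i^M^M^M)   [M ::= i]
(i^i^M^M^M) => (i^i^i^M^M)   [M ::= i]
(i^i^i^M^M) => (i^i^i^i^M)   [M ::= i]
(i^i^i^i^M) => (i^i^i^i^i)   [M ::= i]

E => Q => M => (E) => (Q) => (Q^M) => (Q^M^M) => (Q^M^M^M) => (Q^M^M^M^M) => (M^M^M^M^M) => (i^M^M^M^M) => (i^i^M^M^M) => (i^i^i^M^M) => (i^i^i^i^M) => (i^i^i^i^i)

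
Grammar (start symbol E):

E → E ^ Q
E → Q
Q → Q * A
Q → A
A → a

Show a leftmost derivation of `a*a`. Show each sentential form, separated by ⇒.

E⇒Q⇒Q*A⇒A*A⇒a*A⇒a*a

E ⇒ Q   [E → Q]
Q ⇒ Q*A   [Q → Q * A]
Q*A ⇒ A*A   [Q → A]
A*A ⇒ a*A   [A → a]
a*A ⇒ a*a   [A → a]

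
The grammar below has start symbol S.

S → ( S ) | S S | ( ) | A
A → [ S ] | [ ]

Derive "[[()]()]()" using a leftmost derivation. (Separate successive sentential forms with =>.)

S => SS => AS => [S]S => [SS]S => [AS]S => [[S]S]S => [[()]S]S => [[()]()]S => [[()]()]()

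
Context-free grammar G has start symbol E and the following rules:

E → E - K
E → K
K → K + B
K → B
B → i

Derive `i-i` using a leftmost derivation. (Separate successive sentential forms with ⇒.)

E ⇒ E-K   [E → E - K]
E-K ⇒ K-K   [E → K]
K-K ⇒ B-K   [K → B]
B-K ⇒ i-K   [B → i]
i-K ⇒ i-B   [K → B]
i-B ⇒ i-i   [B → i]

E⇒E-K⇒K-K⇒B-K⇒i-K⇒i-B⇒i-i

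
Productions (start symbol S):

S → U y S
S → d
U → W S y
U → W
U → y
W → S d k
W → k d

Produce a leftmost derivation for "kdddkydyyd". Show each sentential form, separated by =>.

S => UyS => WSyyS => kdSyyS => kdUySyyS => kdWySyyS => kdSdkySyyS => kdddkySyyS => kdddkydyyS => kdddkydyyd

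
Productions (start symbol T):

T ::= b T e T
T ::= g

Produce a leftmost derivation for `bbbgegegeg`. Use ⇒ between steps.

T ⇒ bTeT   [T ::= b T e T]
bTeT ⇒ bbTeTeT   [T ::= b T e T]
bbTeTeT ⇒ bbbTeTeTeT   [T ::= b T e T]
bbbTeTeTeT ⇒ bbbgeTeTeT   [T ::= g]
bbbgeTeTeT ⇒ bbbgegeTeT   [T ::= g]
bbbgegeTeT ⇒ bbbgegegeT   [T ::= g]
bbbgegegeT ⇒ bbbgegegeg   [T ::= g]

T ⇒ bTeT ⇒ bbTeTeT ⇒ bbbTeTeTeT ⇒ bbbgeTeTeT ⇒ bbbgegeTeT ⇒ bbbgegegeT ⇒ bbbgegegeg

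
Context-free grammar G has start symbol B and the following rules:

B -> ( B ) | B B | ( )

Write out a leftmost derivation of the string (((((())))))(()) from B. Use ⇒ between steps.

B ⇒ BB   [B -> B B]
BB ⇒ (B)B   [B -> ( B )]
(B)B ⇒ ((B))B   [B -> ( B )]
((B))B ⇒ (((B)))B   [B -> ( B )]
(((B)))B ⇒ ((((B))))B   [B -> ( B )]
((((B))))B ⇒ (((((B)))))B   [B -> ( B )]
(((((B)))))B ⇒ (((((())))))B   [B -> ( )]
(((((())))))B ⇒ (((((())))))(B)   [B -> ( B )]
(((((())))))(B) ⇒ (((((())))))(())   [B -> ( )]

B ⇒ BB ⇒ (B)B ⇒ ((B))B ⇒ (((B)))B ⇒ ((((B))))B ⇒ (((((B)))))B ⇒ (((((())))))B ⇒ (((((())))))(B) ⇒ (((((())))))(())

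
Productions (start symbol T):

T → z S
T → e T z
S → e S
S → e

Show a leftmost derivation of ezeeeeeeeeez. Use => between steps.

T=>eTz=>ezSz=>ezeSz=>ezeeSz=>ezeeeSz=>ezeeeeSz=>ezeeeeeSz=>ezeeeeeeSz=>ezeeeeeeeSz=>ezeeeeeeeeSz=>ezeeeeeeeeez

T => eTz   [T → e T z]
eTz => ezSz   [T → z S]
ezSz => ezeSz   [S → e S]
ezeSz => ezeeSz   [S → e S]
ezeeSz => ezeeeSz   [S → e S]
ezeeeSz => ezeeeeSz   [S → e S]
ezeeeeSz => ezeeeeeSz   [S → e S]
ezeeeeeSz => ezeeeeeeSz   [S → e S]
ezeeeeeeSz => ezeeeeeeeSz   [S → e S]
ezeeeeeeeSz => ezeeeeeeeeSz   [S → e S]
ezeeeeeeeeSz => ezeeeeeeeeez   [S → e]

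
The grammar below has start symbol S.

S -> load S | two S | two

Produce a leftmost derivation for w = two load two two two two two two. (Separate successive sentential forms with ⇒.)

S ⇒ two S ⇒ two load S ⇒ two load two S ⇒ two load two two S ⇒ two load two two two S ⇒ two load two two two two S ⇒ two load two two two two two S ⇒ two load two two two two two two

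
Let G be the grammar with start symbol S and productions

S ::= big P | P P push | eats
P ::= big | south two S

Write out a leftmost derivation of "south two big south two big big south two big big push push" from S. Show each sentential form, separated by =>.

S => P P push   [S ::= P P push]
P P push => south two S P push   [P ::= south two S]
south two S P push => south two big P P push   [S ::= big P]
south two big P P push => south two big south two S P push   [P ::= south two S]
south two big south two S P push => south two big south two big P P push   [S ::= big P]
south two big south two big P P push => south two big south two big big P push   [P ::= big]
south two big south two big big P push => south two big south two big big south two S push   [P ::= south two S]
south two big south two big big south two S push => south two big south two big big south two P P push push   [S ::= P P push]
south two big south two big big south two P P push push => south two big south two big big south two big P push push   [P ::= big]
south two big south two big big south two big P push push => south two big south two big big south two big big push push   [P ::= big]

S => P P push => south two S P push => south two big P P push => south two big south two S P push => south two big south two big P P push => south two big south two big big P push => south two big south two big big south two S push => south two big south two big big south two P P push push => south two big south two big big south two big P push push => south two big south two big big south two big big push push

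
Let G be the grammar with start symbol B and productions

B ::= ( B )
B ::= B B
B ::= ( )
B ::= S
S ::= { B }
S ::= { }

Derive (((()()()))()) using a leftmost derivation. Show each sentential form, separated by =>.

B => (B)   [B ::= ( B )]
(B) => (BB)   [B ::= B B]
(BB) => ((B)B)   [B ::= ( B )]
((B)B) => (((B))B)   [B ::= ( B )]
(((B))B) => (((BB))B)   [B ::= B B]
(((BB))B) => (((BBB))B)   [B ::= B B]
(((BBB))B) => (((()BB))B)   [B ::= ( )]
(((()BB))B) => (((()()B))B)   [B ::= ( )]
(((()()B))B) => (((()()()))B)   [B ::= ( )]
(((()()()))B) => (((()()()))())   [B ::= ( )]

B => (B) => (BB) => ((B)B) => (((B))B) => (((BB))B) => (((BBB))B) => (((()BB))B) => (((()()B))B) => (((()()()))B) => (((()()()))())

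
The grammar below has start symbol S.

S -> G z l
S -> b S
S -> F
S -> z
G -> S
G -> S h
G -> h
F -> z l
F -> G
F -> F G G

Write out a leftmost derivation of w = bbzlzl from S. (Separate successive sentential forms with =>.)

S => bS => bbS => bbGzl => bbSzl => bbFzl => bbzlzl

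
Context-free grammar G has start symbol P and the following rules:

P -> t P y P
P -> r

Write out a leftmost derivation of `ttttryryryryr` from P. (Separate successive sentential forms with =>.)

P => tPyP   [P -> t P y P]
tPyP => ttPyPyP   [P -> t P y P]
ttPyPyP => tttPyPyPyP   [P -> t P y P]
tttPyPyPyP => ttttPyPyPyPyP   [P -> t P y P]
ttttPyPyPyPyP => ttttryPyPyPyP   [P -> r]
ttttryPyPyPyP => ttttryryPyPyP   [P -> r]
ttttryryPyPyP => ttttryryryPyP   [P -> r]
ttttryryryPyP => ttttryryryryP   [P -> r]
ttttryryryryP => ttttryryryryr   [P -> r]

P => tPyP => ttPyPyP => tttPyPyPyP => ttttPyPyPyPyP => ttttryPyPyPyP => ttttryryPyPyP => ttttryryryPyP => ttttryryryryP => ttttryryryryr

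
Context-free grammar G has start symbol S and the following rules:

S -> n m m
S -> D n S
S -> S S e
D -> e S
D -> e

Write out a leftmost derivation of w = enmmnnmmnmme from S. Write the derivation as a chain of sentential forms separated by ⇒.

S⇒SSe⇒DnSSe⇒eSnSSe⇒enmmnSSe⇒enmmnnmmSe⇒enmmnnmmnmme

S ⇒ SSe   [S -> S S e]
SSe ⇒ DnSSe   [S -> D n S]
DnSSe ⇒ eSnSSe   [D -> e S]
eSnSSe ⇒ enmmnSSe   [S -> n m m]
enmmnSSe ⇒ enmmnnmmSe   [S -> n m m]
enmmnnmmSe ⇒ enmmnnmmnmme   [S -> n m m]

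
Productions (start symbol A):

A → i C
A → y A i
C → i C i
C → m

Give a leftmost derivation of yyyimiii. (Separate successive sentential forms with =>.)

A => yAi => yyAii => yyyAiii => yyyiCiii => yyyimiii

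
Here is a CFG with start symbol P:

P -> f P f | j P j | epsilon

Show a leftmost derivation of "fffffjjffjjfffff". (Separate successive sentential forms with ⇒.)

P ⇒ fPf ⇒ ffPff ⇒ fffPfff ⇒ ffffPffff ⇒ fffffPfffff ⇒ fffffjPjfffff ⇒ fffffjjPjjfffff ⇒ fffffjjfPfjjfffff ⇒ fffffjjffjjfffff

P ⇒ fPf   [P -> f P f]
fPf ⇒ ffPff   [P -> f P f]
ffPff ⇒ fffPfff   [P -> f P f]
fffPfff ⇒ ffffPffff   [P -> f P f]
ffffPffff ⇒ fffffPfffff   [P -> f P f]
fffffPfffff ⇒ fffffjPjfffff   [P -> j P j]
fffffjPjfffff ⇒ fffffjjPjjfffff   [P -> j P j]
fffffjjPjjfffff ⇒ fffffjjfPfjjfffff   [P -> f P f]
fffffjjfPfjjfffff ⇒ fffffjjffjjfffff   [P -> epsilon]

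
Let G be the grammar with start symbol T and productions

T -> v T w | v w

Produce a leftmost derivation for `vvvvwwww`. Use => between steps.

T=>vTw=>vvTww=>vvvTwww=>vvvvwwww

T => vTw   [T -> v T w]
vTw => vvTww   [T -> v T w]
vvTww => vvvTwww   [T -> v T w]
vvvTwww => vvvvwwww   [T -> v w]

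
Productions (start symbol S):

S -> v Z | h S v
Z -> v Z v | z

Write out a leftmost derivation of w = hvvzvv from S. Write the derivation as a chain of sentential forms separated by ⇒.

S ⇒ hSv ⇒ hvZv ⇒ hvvZvv ⇒ hvvzvv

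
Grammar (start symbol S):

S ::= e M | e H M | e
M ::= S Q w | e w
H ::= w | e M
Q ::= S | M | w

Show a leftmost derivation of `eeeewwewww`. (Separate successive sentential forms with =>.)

S=>eM=>eSQw=>eeHMQw=>eeeMMQw=>eeeSQwMQw=>eeeeQwMQw=>eeeewwMQw=>eeeewwewQw=>eeeewwewww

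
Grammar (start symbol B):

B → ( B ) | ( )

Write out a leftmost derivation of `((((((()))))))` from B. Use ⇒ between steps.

B ⇒ (B)   [B → ( B )]
(B) ⇒ ((B))   [B → ( B )]
((B)) ⇒ (((B)))   [B → ( B )]
(((B))) ⇒ ((((B))))   [B → ( B )]
((((B)))) ⇒ (((((B)))))   [B → ( B )]
(((((B))))) ⇒ ((((((B))))))   [B → ( B )]
((((((B)))))) ⇒ ((((((()))))))   [B → ( )]

B ⇒ (B) ⇒ ((B)) ⇒ (((B))) ⇒ ((((B)))) ⇒ (((((B))))) ⇒ ((((((B)))))) ⇒ ((((((()))))))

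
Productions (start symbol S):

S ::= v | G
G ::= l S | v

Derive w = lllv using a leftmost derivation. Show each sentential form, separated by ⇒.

S ⇒ G ⇒ lS ⇒ lG ⇒ llS ⇒ llG ⇒ lllS ⇒ lllv

S ⇒ G   [S ::= G]
G ⇒ lS   [G ::= l S]
lS ⇒ lG   [S ::= G]
lG ⇒ llS   [G ::= l S]
llS ⇒ llG   [S ::= G]
llG ⇒ lllS   [G ::= l S]
lllS ⇒ lllv   [S ::= v]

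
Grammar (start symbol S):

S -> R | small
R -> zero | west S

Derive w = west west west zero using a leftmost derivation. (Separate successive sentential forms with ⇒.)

S ⇒ R ⇒ west S ⇒ west R ⇒ west west S ⇒ west west R ⇒ west west west S ⇒ west west west R ⇒ west west west zero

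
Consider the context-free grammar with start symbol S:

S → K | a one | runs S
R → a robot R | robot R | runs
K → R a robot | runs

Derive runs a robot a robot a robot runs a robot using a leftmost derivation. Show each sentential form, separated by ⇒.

S ⇒ runs S ⇒ runs K ⇒ runs R a robot ⇒ runs a robot R a robot ⇒ runs a robot a robot R a robot ⇒ runs a robot a robot a robot R a robot ⇒ runs a robot a robot a robot runs a robot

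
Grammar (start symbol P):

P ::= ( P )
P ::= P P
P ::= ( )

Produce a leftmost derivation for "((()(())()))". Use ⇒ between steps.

P ⇒ (P)   [P ::= ( P )]
(P) ⇒ ((P))   [P ::= ( P )]
((P)) ⇒ ((PP))   [P ::= P P]
((PP)) ⇒ ((()P))   [P ::= ( )]
((()P)) ⇒ ((()PP))   [P ::= P P]
((()PP)) ⇒ ((()(P)P))   [P ::= ( P )]
((()(P)P)) ⇒ ((()(())P))   [P ::= ( )]
((()(())P)) ⇒ ((()(())()))   [P ::= ( )]

P ⇒ (P) ⇒ ((P)) ⇒ ((PP)) ⇒ ((()P)) ⇒ ((()PP)) ⇒ ((()(P)P)) ⇒ ((()(())P)) ⇒ ((()(())()))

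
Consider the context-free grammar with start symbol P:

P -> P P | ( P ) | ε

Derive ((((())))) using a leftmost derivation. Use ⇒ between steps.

P ⇒ (P)   [P -> ( P )]
(P) ⇒ (PP)   [P -> P P]
(PP) ⇒ (PPP)   [P -> P P]
(PPP) ⇒ (PPPP)   [P -> P P]
(PPPP) ⇒ ((P)PPP)   [P -> ( P )]
((P)PPP) ⇒ ((PP)PPP)   [P -> P P]
((PP)PPP) ⇒ (((P)P)PPP)   [P -> ( P )]
(((P)P)PPP) ⇒ ((((P))P)PPP)   [P -> ( P )]
((((P))P)PPP) ⇒ (((((P)))P)PPP)   [P -> ( P )]
(((((P)))P)PPP) ⇒ ((((()))P)PPP)   [P -> ε]
((((()))P)PPP) ⇒ ((((())))PPP)   [P -> ε]
((((())))PPP) ⇒ ((((())))PP)   [P -> ε]
((((())))PP) ⇒ ((((())))P)   [P -> ε]
((((())))P) ⇒ ((((()))))   [P -> ε]

P ⇒ (P) ⇒ (PP) ⇒ (PPP) ⇒ (PPPP) ⇒ ((P)PPP) ⇒ ((PP)PPP) ⇒ (((P)P)PPP) ⇒ ((((P))P)PPP) ⇒ (((((P)))P)PPP) ⇒ ((((()))P)PPP) ⇒ ((((())))PPP) ⇒ ((((())))PP) ⇒ ((((())))P) ⇒ ((((()))))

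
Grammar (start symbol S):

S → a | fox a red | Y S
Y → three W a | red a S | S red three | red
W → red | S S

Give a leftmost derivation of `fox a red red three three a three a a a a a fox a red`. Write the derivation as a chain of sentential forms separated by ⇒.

S ⇒ Y S   [S → Y S]
Y S ⇒ S red three S   [Y → S red three]
S red three S ⇒ fox a red red three S   [S → fox a red]
fox a red red three S ⇒ fox a red red three Y S   [S → Y S]
fox a red red three Y S ⇒ fox a red red three three W a S   [Y → three W a]
fox a red red three three W a S ⇒ fox a red red three three S S a S   [W → S S]
fox a red red three three S S a S ⇒ fox a red red three three a S a S   [S → a]
fox a red red three three a S a S ⇒ fox a red red three three a Y S a S   [S → Y S]
fox a red red three three a Y S a S ⇒ fox a red red three three a three W a S a S   [Y → three W a]
fox a red red three three a three W a S a S ⇒ fox a red red three three a three S S a S a S   [W → S S]
fox a red red three three a three S S a S a S ⇒ fox a red red three three a three a S a S a S   [S → a]
fox a red red three three a three a S a S a S ⇒ fox a red red three three a three a a a S a S   [S → a]
fox a red red three three a three a a a S a S ⇒ fox a red red three three a three a a a a a S   [S → a]
fox a red red three three a three a a a a a S ⇒ fox a red red three three a three a a a a a fox a red   [S → fox a red]

S ⇒ Y S ⇒ S red three S ⇒ fox a red red three S ⇒ fox a red red three Y S ⇒ fox a red red three three W a S ⇒ fox a red red three three S S a S ⇒ fox a red red three three a S a S ⇒ fox a red red three three a Y S a S ⇒ fox a red red three three a three W a S a S ⇒ fox a red red three three a three S S a S a S ⇒ fox a red red three three a three a S a S a S ⇒ fox a red red three three a three a a a S a S ⇒ fox a red red three three a three a a a a a S ⇒ fox a red red three three a three a a a a a fox a red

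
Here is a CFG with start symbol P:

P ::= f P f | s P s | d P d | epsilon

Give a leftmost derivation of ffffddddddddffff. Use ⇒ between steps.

P⇒fPf⇒ffPff⇒fffPfff⇒ffffPffff⇒ffffdPdffff⇒ffffddPddffff⇒ffffdddPdddffff⇒ffffddddPddddffff⇒ffffddddddddffff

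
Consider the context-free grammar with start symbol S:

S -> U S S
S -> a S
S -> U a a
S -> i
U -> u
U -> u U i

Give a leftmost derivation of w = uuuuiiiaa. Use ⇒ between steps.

S ⇒ Uaa   [S -> U a a]
Uaa ⇒ uUiaa   [U -> u U i]
uUiaa ⇒ uuUiiaa   [U -> u U i]
uuUiiaa ⇒ uuuUiiiaa   [U -> u U i]
uuuUiiiaa ⇒ uuuuiiiaa   [U -> u]

S⇒Uaa⇒uUiaa⇒uuUiiaa⇒uuuUiiiaa⇒uuuuiiiaa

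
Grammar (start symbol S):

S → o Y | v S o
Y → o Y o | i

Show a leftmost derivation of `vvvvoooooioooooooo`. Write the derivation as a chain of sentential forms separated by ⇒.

S⇒vSo⇒vvSoo⇒vvvSooo⇒vvvvSoooo⇒vvvvoYoooo⇒vvvvooYooooo⇒vvvvoooYoooooo⇒vvvvooooYooooooo⇒vvvvoooooYoooooooo⇒vvvvoooooioooooooo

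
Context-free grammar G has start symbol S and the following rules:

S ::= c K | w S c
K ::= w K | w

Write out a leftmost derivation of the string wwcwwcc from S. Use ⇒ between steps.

S ⇒ wSc   [S ::= w S c]
wSc ⇒ wwScc   [S ::= w S c]
wwScc ⇒ wwcKcc   [S ::= c K]
wwcKcc ⇒ wwcwKcc   [K ::= w K]
wwcwKcc ⇒ wwcwwcc   [K ::= w]

S⇒wSc⇒wwScc⇒wwcKcc⇒wwcwKcc⇒wwcwwcc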